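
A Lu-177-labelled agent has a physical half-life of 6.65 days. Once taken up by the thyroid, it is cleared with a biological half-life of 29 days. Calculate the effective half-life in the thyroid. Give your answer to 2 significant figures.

5.4 days

1/t_eff = 1/t_phys + 1/t_biol = 1/6.65 + 1/29 = 0.18486 per day.
t_eff = 6.65 × 29 / (6.65 + 29) ≈ 5.4095 days.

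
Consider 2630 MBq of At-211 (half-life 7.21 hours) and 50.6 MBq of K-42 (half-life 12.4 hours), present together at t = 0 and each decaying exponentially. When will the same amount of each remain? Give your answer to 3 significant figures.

Set 2630·(1/2)^(t/7.21) = 50.6·(1/2)^(t/12.4).
Taking log₂: log₂(2630/50.6) = t·(1/7.21 − 1/12.4).
log₂(51.976) = 5.6998; 1/7.21 − 1/12.4 = 0.058051.
t = 5.6998 / 0.058051 ≈ 98.186 hours.

98.2 hours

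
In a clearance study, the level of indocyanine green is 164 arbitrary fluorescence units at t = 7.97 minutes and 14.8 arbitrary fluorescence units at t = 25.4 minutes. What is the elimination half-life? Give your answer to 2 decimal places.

5.02 minutes

Over Δt = 25.4 − 7.97 = 17.43 minutes, the level fell by a factor of 164/14.8 ≈ 11.081.
n = log₂(11.081) ≈ 3.47 half-lives, so t½ = 17.43/3.47 ≈ 5.023 minutes.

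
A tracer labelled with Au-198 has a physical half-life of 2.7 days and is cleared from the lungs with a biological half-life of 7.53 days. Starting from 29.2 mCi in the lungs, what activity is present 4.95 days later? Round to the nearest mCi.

1/t_eff = 1/t_phys + 1/t_biol = 1/2.7 + 1/7.53 = 0.50317 per day.
t_eff = 2.7 × 7.53 / (2.7 + 7.53) ≈ 1.9874 days.
Remaining = 29.2 × (1/2)^(4.95/1.9874) = 29.2 × (1/2)^2.4907 ≈ 5.1952 mCi.

5 mCi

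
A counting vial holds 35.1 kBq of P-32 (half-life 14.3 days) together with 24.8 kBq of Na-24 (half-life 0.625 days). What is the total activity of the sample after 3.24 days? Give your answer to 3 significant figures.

P-32: 35.1 × (1/2)^(3.24/14.3) = 35.1 × (1/2)^0.22657 ≈ 29.999 kBq.
Na-24: 24.8 × (1/2)^(3.24/0.625) = 24.8 × (1/2)^5.184 ≈ 0.6822 kBq.
Total = 29.999 + 0.6822 ≈ 30.681 kBq.

30.7 kBq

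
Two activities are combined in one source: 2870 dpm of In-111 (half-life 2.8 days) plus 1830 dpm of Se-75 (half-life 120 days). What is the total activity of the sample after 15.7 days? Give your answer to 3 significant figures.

In-111: 2870 × (1/2)^(15.7/2.8) = 2870 × (1/2)^5.6071 ≈ 58.879 dpm.
Se-75: 1830 × (1/2)^(15.7/120) = 1830 × (1/2)^0.13083 ≈ 1671.3 dpm.
Total = 58.879 + 1671.3 ≈ 1730.2 dpm.

1730 dpm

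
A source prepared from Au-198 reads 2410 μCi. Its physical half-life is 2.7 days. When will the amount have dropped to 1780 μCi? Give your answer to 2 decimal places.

1.18 days

Fraction remaining = 1780/2410 ≈ 0.73859.
n = log₂(2410/1780) = ln(1.3539)/ln 2 ≈ 0.43716 half-lives.
t = n × t½ = 0.43716 × 2.7 ≈ 1.1803 days.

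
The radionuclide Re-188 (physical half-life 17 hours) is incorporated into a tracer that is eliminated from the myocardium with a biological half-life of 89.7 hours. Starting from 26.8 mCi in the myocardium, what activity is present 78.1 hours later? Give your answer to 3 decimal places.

1/t_eff = 1/t_phys + 1/t_biol = 1/17 + 1/89.7 = 0.069972 per hour.
t_eff = 17 × 89.7 / (17 + 89.7) ≈ 14.291 hours.
Remaining = 26.8 × (1/2)^(78.1/14.291) = 26.8 × (1/2)^5.4648 ≈ 0.60683 mCi.

0.607 mCi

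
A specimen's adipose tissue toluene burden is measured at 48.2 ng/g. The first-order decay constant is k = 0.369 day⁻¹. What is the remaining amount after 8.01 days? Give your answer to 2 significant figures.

t½ = ln 2 / k = 0.69315 / 0.369 ≈ 1.8784 days.
Number of half-lives: n = 8.01/1.8784 ≈ 4.2642.
Remaining = 48.2 × (1/2)^4.2642 = 48.2 × 0.052043 ≈ 2.5085 ng/g.

2.5 ng/g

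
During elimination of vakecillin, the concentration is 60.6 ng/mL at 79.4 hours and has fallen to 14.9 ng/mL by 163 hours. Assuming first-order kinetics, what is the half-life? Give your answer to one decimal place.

41.3 hours

Over Δt = 163 − 79.4 = 83.6 hours, the level fell by a factor of 60.6/14.9 ≈ 4.0671.
n = log₂(4.0671) ≈ 2.024 half-lives, so t½ = 83.6/2.024 ≈ 41.304 hours.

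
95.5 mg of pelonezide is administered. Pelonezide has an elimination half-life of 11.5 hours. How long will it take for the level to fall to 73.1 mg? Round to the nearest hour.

4 hours

Fraction remaining = 73.1/95.5 ≈ 0.76545.
n = log₂(95.5/73.1) = ln(1.3064)/ln 2 ≈ 0.38563 half-lives.
t = n × t½ = 0.38563 × 11.5 ≈ 4.4347 hours.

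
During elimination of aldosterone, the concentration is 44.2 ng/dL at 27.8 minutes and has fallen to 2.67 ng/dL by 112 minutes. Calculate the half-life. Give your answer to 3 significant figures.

Over Δt = 112 − 27.8 = 84.2 minutes, the level fell by a factor of 44.2/2.67 ≈ 16.554.
n = log₂(16.554) ≈ 4.0491 half-lives, so t½ = 84.2/4.0491 ≈ 20.795 minutes.

20.8 minutes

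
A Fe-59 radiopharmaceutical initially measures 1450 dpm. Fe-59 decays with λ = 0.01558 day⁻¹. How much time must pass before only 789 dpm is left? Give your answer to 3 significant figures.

t½ = ln 2 / λ = 0.69315 / 0.01558 ≈ 44.49 days.
Fraction remaining = 789/1450 ≈ 0.54414.
n = log₂(1450/789) = ln(1.8378)/ln 2 ≈ 0.87796 half-lives.
t = n × t½ = 0.87796 × 44.49 ≈ 39.06 days.

39.1 days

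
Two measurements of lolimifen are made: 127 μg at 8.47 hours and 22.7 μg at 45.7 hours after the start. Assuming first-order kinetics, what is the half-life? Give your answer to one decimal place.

15.0 hours

Over Δt = 45.7 − 8.47 = 37.23 hours, the level fell by a factor of 127/22.7 ≈ 5.5947.
n = log₂(5.5947) ≈ 2.4841 half-lives, so t½ = 37.23/2.4841 ≈ 14.988 hours.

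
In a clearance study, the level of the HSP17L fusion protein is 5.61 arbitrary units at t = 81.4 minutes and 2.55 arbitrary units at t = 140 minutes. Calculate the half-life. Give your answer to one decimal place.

Over Δt = 140 − 81.4 = 58.6 minutes, the level fell by a factor of 5.61/2.55 ≈ 2.2.
n = log₂(2.2) ≈ 1.1375 half-lives, so t½ = 58.6/1.1375 ≈ 51.516 minutes.

51.5 minutes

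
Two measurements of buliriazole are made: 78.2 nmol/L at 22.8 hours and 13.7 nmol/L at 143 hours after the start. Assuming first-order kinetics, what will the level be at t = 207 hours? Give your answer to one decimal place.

5.4 nmol/L

Over Δt = 143 − 22.8 = 120.2 hours, the level fell by a factor of 78.2/13.7 ≈ 5.708.
n = log₂(5.708) ≈ 2.513 half-lives, so t½ = 120.2/2.513 ≈ 47.831 hours.
From t = 143 to t = 207: 13.7 × (1/2)^((207−143)/47.831) ≈ 5.4192 nmol/L.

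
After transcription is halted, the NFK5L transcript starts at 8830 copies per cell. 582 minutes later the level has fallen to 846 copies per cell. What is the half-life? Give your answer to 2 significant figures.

A/A₀ = 846/8830 ≈ 0.09581.
n = log₂(10.437) ≈ 3.3837 half-lives elapsed in 582 minutes.
t½ = 582/3.3837 ≈ 172 minutes.

170 minutes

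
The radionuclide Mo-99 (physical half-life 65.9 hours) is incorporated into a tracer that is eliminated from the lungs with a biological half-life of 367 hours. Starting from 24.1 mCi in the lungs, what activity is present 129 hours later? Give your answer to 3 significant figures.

1/t_eff = 1/t_phys + 1/t_biol = 1/65.9 + 1/367 = 0.017899 per hour.
t_eff = 65.9 × 367 / (65.9 + 367) ≈ 55.868 hours.
Remaining = 24.1 × (1/2)^(129/55.868) = 24.1 × (1/2)^2.309 ≈ 4.8634 mCi.

4.86 mCi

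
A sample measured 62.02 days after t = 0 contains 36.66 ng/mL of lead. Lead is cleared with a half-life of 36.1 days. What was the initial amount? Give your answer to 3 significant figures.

121 ng/mL

Number of half-lives elapsed: n = 62.02/36.1 ≈ 1.718.
A₀ = A × 2^n = 36.66 × 2^1.718 = 36.66 × 3.2898 ≈ 120.6 ng/mL.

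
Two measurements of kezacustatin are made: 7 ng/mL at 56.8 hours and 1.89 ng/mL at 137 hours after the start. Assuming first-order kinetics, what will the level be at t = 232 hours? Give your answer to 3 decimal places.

Over Δt = 137 − 56.8 = 80.2 hours, the level fell by a factor of 7/1.89 ≈ 3.7037.
n = log₂(3.7037) ≈ 1.889 half-lives, so t½ = 80.2/1.889 ≈ 42.457 hours.
From t = 137 to t = 232: 1.89 × (1/2)^((232−137)/42.457) ≈ 0.40077 ng/mL.

0.401 ng/mL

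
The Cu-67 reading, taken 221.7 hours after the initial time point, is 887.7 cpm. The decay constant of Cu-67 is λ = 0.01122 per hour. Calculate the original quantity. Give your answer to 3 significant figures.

t½ = ln 2 / λ = 0.69315 / 0.01122 ≈ 61.778 hours.
Number of half-lives elapsed: n = 221.7/61.778 ≈ 3.5887.
A₀ = A × 2^n = 887.7 × 2^3.5887 = 887.7 × 12.031 ≈ 10680 cpm.

10700 cpm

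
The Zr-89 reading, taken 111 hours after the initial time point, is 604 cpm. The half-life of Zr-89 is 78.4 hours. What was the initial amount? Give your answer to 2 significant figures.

Number of half-lives elapsed: n = 111/78.4 ≈ 1.4158.
A₀ = A × 2^n = 604 × 2^1.4158 = 604 × 2.6681 ≈ 1611.5 cpm.

1600 cpm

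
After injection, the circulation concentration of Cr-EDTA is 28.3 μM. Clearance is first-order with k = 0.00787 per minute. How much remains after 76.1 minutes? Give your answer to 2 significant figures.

16 μM

t½ = ln 2 / k = 0.69315 / 0.00787 ≈ 88.075 minutes.
Number of half-lives: n = 76.1/88.075 ≈ 0.86404.
Remaining = 28.3 × (1/2)^0.86404 = 28.3 × 0.54941 ≈ 15.548 μM.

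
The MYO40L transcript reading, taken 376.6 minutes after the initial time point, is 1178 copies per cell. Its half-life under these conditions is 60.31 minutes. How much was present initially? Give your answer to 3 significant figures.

89300 copies per cell

Number of half-lives elapsed: n = 376.6/60.31 ≈ 6.2444.
A₀ = A × 2^n = 1178 × 2^6.2444 = 1178 × 75.815 ≈ 89310 copies per cell.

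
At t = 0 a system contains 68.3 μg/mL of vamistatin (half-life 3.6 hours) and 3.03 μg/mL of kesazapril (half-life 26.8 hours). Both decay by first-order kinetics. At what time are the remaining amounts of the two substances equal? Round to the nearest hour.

19 hours

Set 68.3·(1/2)^(t/3.6) = 3.03·(1/2)^(t/26.8).
Taking log₂: log₂(68.3/3.03) = t·(1/3.6 − 1/26.8).
log₂(22.541) = 4.4945; 1/3.6 − 1/26.8 = 0.24046.
t = 4.4945 / 0.24046 ≈ 18.691 hours.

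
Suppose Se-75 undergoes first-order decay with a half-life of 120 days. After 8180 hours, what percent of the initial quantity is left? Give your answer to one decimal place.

14.0%

8180 hours = 340.833 days.
n = 340.833/120 ≈ 2.8403 half-lives.
Fraction remaining = (1/2)^2.8403 ≈ 0.13963, i.e. 13.963%.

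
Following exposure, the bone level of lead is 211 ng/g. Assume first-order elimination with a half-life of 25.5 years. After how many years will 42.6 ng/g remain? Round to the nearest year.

Fraction remaining = 42.6/211 ≈ 0.2019.
n = log₂(211/42.6) = ln(4.9531)/ln 2 ≈ 2.3083 half-lives.
t = n × t½ = 2.3083 × 25.5 ≈ 58.862 years.

59 years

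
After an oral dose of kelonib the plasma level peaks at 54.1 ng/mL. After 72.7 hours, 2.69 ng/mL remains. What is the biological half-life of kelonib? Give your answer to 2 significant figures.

A/A₀ = 2.69/54.1 ≈ 0.049723.
n = log₂(20.112) ≈ 4.33 half-lives elapsed in 72.7 hours.
t½ = 72.7/4.33 ≈ 16.79 hours.

17 hours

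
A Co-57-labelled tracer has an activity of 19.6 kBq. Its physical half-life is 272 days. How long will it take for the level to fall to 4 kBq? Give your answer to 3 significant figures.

Fraction remaining = 4/19.6 ≈ 0.20408.
n = log₂(19.6/4) = ln(4.9)/ln 2 ≈ 2.2928 half-lives.
t = n × t½ = 2.2928 × 272 ≈ 623.64 days.

624 days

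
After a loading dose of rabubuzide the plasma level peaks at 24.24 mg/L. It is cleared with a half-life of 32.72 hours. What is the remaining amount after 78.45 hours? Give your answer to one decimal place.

4.6 mg/L

Number of half-lives: n = 78.45/32.72 ≈ 2.3976.
Remaining = 24.24 × (1/2)^2.3976 = 24.24 × 0.18978 ≈ 4.6002 mg/L.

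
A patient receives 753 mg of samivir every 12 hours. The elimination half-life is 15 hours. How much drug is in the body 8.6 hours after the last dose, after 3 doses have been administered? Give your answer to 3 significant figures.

964 mg

The 3 doses were given 32.6, 20.6, 8.6 hours ago.
Total = 753·(1/2)^(32.6/15) + 753·(1/2)^(20.6/15) + 753·(1/2)^(8.6/15)
      = 166.94 + 290.66 + 506.06 ≈ 963.66 mg.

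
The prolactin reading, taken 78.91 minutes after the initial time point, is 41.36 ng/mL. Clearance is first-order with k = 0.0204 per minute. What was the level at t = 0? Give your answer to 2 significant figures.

t½ = ln 2 / k = 0.69315 / 0.0204 ≈ 33.978 minutes.
Number of half-lives elapsed: n = 78.91/33.978 ≈ 2.3224.
A₀ = A × 2^n = 41.36 × 2^2.3224 = 41.36 × 5.0016 ≈ 206.87 ng/mL.

210 ng/mL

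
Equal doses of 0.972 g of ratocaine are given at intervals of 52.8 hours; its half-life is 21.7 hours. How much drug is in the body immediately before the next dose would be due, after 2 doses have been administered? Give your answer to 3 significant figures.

0.213 g

The 2 doses were given 105.6, 52.8 hours ago.
Total = 0.972·(1/2)^(105.6/21.7) + 0.972·(1/2)^(52.8/21.7)
      = 0.033323 + 0.17997 ≈ 0.2133 g.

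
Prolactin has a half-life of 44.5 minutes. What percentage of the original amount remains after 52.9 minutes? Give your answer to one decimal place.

n = 52.9/44.5 ≈ 1.1888 half-lives.
Fraction remaining = (1/2)^1.1888 ≈ 0.43868, i.e. 43.868%.

43.9%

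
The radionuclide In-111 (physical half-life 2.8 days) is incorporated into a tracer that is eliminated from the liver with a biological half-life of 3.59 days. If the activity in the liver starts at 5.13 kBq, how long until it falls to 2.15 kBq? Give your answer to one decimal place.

1/t_eff = 1/t_phys + 1/t_biol = 1/2.8 + 1/3.59 = 0.63569 per day.
t_eff = 2.8 × 3.59 / (2.8 + 3.59) ≈ 1.5731 days.
n = log₂(5.13/2.15) ≈ 1.2546; t = 1.2546 × 1.5731 ≈ 1.9736 days.

2.0 days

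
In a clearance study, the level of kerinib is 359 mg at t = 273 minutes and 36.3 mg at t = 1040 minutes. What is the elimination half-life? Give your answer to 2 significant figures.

Over Δt = 1040 − 273 = 767 minutes, the level fell by a factor of 359/36.3 ≈ 9.8898.
n = log₂(9.8898) ≈ 3.3059 half-lives, so t½ = 767/3.3059 ≈ 232.01 minutes.

230 minutes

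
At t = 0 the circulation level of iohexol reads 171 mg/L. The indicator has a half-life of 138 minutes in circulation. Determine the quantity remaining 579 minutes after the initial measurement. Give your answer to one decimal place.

Number of half-lives: n = 579/138 ≈ 4.1957.
Remaining = 171 × (1/2)^4.1957 = 171 × 0.054574 ≈ 9.3321 mg/L.

9.3 mg/L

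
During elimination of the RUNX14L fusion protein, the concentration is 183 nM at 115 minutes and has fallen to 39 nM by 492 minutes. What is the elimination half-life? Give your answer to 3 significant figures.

Over Δt = 492 − 115 = 377 minutes, the level fell by a factor of 183/39 ≈ 4.6923.
n = log₂(4.6923) ≈ 2.2303 half-lives, so t½ = 377/2.2303 ≈ 169.04 minutes.

169 minutes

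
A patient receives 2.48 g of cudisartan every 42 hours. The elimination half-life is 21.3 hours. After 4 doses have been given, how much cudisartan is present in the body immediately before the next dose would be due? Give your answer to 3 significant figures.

0.845 g

The 4 doses were given 168, 126, 84, 42 hours ago.
Total = 2.48·(1/2)^(168/21.3) + 2.48·(1/2)^(126/21.3) + 2.48·(1/2)^(84/21.3) + 2.48·(1/2)^(42/21.3)
      = 0.010474 + 0.041088 + 0.16117 + 0.63222 ≈ 0.84496 g.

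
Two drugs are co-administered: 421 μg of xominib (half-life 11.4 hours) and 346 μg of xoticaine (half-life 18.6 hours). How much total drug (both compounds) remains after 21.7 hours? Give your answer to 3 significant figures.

267 μg

xominib: 421 × (1/2)^(21.7/11.4) = 421 × (1/2)^1.9035 ≈ 112.53 μg.
xoticaine: 346 × (1/2)^(21.7/18.6) = 346 × (1/2)^1.1667 ≈ 154.13 μg.
Total = 112.53 + 154.13 ≈ 266.66 μg.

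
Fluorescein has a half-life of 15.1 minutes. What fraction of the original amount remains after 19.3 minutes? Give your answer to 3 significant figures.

0.412

n = 19.3/15.1 ≈ 1.2781 half-lives.
Fraction remaining = (1/2)^1.2781 ≈ 0.41233.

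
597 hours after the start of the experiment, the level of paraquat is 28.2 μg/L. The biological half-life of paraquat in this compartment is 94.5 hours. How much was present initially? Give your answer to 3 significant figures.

Number of half-lives elapsed: n = 597/94.5 ≈ 6.3175.
A₀ = A × 2^n = 28.2 × 2^6.3175 = 28.2 × 79.753 ≈ 2249 μg/L.

2250 μg/L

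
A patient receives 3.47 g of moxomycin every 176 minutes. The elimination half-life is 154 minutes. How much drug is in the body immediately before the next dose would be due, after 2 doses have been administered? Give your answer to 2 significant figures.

2.3 g

The 2 doses were given 352, 176 minutes ago.
Total = 3.47·(1/2)^(352/154) + 3.47·(1/2)^(176/154)
      = 0.71164 + 1.5714 ≈ 2.2831 g.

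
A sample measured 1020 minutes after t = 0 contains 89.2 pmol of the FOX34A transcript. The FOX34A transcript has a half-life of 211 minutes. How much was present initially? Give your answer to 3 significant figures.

2540 pmol

Number of half-lives elapsed: n = 1020/211 ≈ 4.8341.
A₀ = A × 2^n = 89.2 × 2^4.8341 = 89.2 × 28.524 ≈ 2544.4 pmol.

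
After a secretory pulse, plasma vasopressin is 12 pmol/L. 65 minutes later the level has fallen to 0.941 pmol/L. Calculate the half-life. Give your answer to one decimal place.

A/A₀ = 0.941/12 ≈ 0.078417.
n = log₂(12.752) ≈ 3.6727 half-lives elapsed in 65 minutes.
t½ = 65/3.6727 ≈ 17.698 minutes.

17.7 minutes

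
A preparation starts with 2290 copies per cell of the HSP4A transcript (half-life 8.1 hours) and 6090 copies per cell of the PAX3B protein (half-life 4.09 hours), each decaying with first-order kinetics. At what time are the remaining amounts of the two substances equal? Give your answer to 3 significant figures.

11.7 hours

Set 2290·(1/2)^(t/8.1) = 6090·(1/2)^(t/4.09).
Taking log₂: log₂(2290/6090) = t·(1/8.1 − 1/4.09).
log₂(0.37603) = -1.4111; 1/8.1 − 1/4.09 = -0.12104.
t = -1.4111 / -0.12104 ≈ 11.658 hours.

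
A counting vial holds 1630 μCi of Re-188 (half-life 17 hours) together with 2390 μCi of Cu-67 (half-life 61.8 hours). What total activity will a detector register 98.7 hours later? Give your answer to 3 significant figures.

Re-188: 1630 × (1/2)^(98.7/17) = 1630 × (1/2)^5.8059 ≈ 29.137 μCi.
Cu-67: 2390 × (1/2)^(98.7/61.8) = 2390 × (1/2)^1.5971 ≈ 790 μCi.
Total = 29.137 + 790 ≈ 819.14 μCi.

819 μCi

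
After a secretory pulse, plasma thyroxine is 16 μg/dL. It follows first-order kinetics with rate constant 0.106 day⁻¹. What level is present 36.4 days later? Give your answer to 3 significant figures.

0.338 μg/dL

t½ = ln 2 / λ = 0.69315 / 0.106 ≈ 6.5391 days.
Number of half-lives: n = 36.4/6.5391 ≈ 5.5665.
Remaining = 16 × (1/2)^5.5665 = 16 × 0.021102 ≈ 0.33763 μg/dL.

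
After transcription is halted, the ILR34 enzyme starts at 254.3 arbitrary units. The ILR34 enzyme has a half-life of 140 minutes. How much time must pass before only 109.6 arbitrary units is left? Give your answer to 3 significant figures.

170 minutes

Fraction remaining = 109.6/254.3 ≈ 0.43099.
n = log₂(254.3/109.6) = ln(2.3203)/ln 2 ≈ 1.2143 half-lives.
t = n × t½ = 1.2143 × 140 ≈ 170 minutes.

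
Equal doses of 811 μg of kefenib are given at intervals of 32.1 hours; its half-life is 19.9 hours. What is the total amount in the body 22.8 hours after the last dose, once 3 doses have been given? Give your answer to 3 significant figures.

The 3 doses were given 87, 54.9, 22.8 hours ago.
Total = 811·(1/2)^(87/19.9) + 811·(1/2)^(54.9/19.9) + 811·(1/2)^(22.8/19.9)
      = 39.171 + 119.82 + 366.54 ≈ 525.53 μg.

526 μg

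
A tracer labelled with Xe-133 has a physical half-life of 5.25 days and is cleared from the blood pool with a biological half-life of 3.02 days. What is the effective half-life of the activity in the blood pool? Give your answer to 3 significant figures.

1.92 days

1/t_eff = 1/t_phys + 1/t_biol = 1/5.25 + 1/3.02 = 0.5216 per day.
t_eff = 5.25 × 3.02 / (5.25 + 3.02) ≈ 1.9172 days.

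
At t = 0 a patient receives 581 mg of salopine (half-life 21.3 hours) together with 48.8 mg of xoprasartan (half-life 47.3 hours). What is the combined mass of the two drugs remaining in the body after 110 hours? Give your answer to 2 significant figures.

26 mg

salopine: 581 × (1/2)^(110/21.3) = 581 × (1/2)^5.1643 ≈ 16.202 mg.
xoprasartan: 48.8 × (1/2)^(110/47.3) = 48.8 × (1/2)^2.3256 ≈ 9.7353 mg.
Total = 16.202 + 9.7353 ≈ 25.937 mg.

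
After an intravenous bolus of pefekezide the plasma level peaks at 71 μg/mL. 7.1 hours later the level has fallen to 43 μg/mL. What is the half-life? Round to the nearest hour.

10 hours

A/A₀ = 43/71 ≈ 0.60563.
n = log₂(1.6512) ≈ 0.72348 half-lives elapsed in 7.1 hours.
t½ = 7.1/0.72348 ≈ 9.8136 hours.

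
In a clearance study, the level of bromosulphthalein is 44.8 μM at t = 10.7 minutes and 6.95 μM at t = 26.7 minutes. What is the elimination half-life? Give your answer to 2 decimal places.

5.95 minutes

Over Δt = 26.7 − 10.7 = 16 minutes, the level fell by a factor of 44.8/6.95 ≈ 6.446.
n = log₂(6.446) ≈ 2.6884 half-lives, so t½ = 16/2.6884 ≈ 5.9515 minutes.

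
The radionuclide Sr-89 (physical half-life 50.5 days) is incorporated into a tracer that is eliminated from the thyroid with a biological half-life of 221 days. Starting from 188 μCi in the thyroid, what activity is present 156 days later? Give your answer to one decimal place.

1/t_eff = 1/t_phys + 1/t_biol = 1/50.5 + 1/221 = 0.024327 per day.
t_eff = 50.5 × 221 / (50.5 + 221) ≈ 41.107 days.
Remaining = 188 × (1/2)^(156/41.107) = 188 × (1/2)^3.795 ≈ 13.544 μCi.

13.5 μCi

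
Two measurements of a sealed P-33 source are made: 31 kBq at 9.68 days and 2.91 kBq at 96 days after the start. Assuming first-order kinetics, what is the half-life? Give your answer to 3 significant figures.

Over Δt = 96 − 9.68 = 86.32 days, the level fell by a factor of 31/2.91 ≈ 10.653.
n = log₂(10.653) ≈ 3.4132 half-lives, so t½ = 86.32/3.4132 ≈ 25.29 days.

25.3 days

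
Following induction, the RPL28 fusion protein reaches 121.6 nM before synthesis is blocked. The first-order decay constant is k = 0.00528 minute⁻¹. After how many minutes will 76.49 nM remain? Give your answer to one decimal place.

t½ = ln 2 / k = 0.69315 / 0.00528 ≈ 131.28 minutes.
Fraction remaining = 76.49/121.6 ≈ 0.62903.
n = log₂(121.6/76.49) = ln(1.5898)/ln 2 ≈ 0.6688 half-lives.
t = n × t½ = 0.6688 × 131.28 ≈ 87.799 minutes.

87.8 minutes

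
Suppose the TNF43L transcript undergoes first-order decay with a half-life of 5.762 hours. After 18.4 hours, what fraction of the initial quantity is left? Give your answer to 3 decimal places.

0.109

n = 18.4/5.762 ≈ 3.1933 half-lives.
Fraction remaining = (1/2)^3.1933 ≈ 0.10932.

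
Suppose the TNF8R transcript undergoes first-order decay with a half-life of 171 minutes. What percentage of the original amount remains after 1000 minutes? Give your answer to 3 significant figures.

1.74%

n = 1000/171 ≈ 5.848 half-lives.
Fraction remaining = (1/2)^5.848 ≈ 0.017362, i.e. 1.7362%.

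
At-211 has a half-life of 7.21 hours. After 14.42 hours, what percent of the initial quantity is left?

n = 14.42/7.21 ≈ 2 half-lives.
Fraction remaining = (1/2)^2 ≈ 0.25, i.e. 25%.

25%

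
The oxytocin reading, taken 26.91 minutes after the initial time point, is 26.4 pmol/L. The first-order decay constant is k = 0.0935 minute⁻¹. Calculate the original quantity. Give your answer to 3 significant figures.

t½ = ln 2 / k = 0.69315 / 0.0935 ≈ 7.4133 minutes.
Number of half-lives elapsed: n = 26.91/7.4133 ≈ 3.6299.
A₀ = A × 2^n = 26.4 × 2^3.6299 = 26.4 × 12.38 ≈ 326.83 pmol/L.

327 pmol/L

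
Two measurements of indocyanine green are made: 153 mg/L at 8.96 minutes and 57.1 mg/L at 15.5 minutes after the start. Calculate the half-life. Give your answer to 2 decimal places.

Over Δt = 15.5 − 8.96 = 6.54 minutes, the level fell by a factor of 153/57.1 ≈ 2.6795.
n = log₂(2.6795) ≈ 1.422 half-lives, so t½ = 6.54/1.422 ≈ 4.5993 minutes.

4.60 minutes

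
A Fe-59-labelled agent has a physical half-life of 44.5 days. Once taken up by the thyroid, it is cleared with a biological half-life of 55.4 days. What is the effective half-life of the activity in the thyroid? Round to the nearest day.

25 days

1/t_eff = 1/t_phys + 1/t_biol = 1/44.5 + 1/55.4 = 0.040522 per day.
t_eff = 44.5 × 55.4 / (44.5 + 55.4) ≈ 24.678 days.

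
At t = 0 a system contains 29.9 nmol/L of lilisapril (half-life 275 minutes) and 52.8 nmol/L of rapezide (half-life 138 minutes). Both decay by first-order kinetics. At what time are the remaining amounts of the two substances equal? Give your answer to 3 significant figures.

Set 29.9·(1/2)^(t/275) = 52.8·(1/2)^(t/138).
Taking log₂: log₂(29.9/52.8) = t·(1/275 − 1/138).
log₂(0.56629) = -0.82039; 1/275 − 1/138 = -0.00361.
t = -0.82039 / -0.00361 ≈ 227.25 minutes.

227 minutes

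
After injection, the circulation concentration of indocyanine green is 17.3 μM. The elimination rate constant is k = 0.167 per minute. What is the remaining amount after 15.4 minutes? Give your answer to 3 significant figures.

t½ = ln 2 / k = 0.69315 / 0.167 ≈ 4.1506 minutes.
Number of half-lives: n = 15.4/4.1506 ≈ 3.7103.
Remaining = 17.3 × (1/2)^3.7103 = 17.3 × 0.076398 ≈ 1.3217 μM.

1.32 μM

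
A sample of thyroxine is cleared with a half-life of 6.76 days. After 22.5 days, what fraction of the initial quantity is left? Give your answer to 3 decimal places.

n = 22.5/6.76 ≈ 3.3284 half-lives.
Fraction remaining = (1/2)^3.3284 ≈ 0.099552.

0.100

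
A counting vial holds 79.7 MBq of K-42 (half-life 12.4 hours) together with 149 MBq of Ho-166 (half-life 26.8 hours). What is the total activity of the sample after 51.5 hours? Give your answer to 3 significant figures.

43.8 MBq

K-42: 79.7 × (1/2)^(51.5/12.4) = 79.7 × (1/2)^4.1532 ≈ 4.4793 MBq.
Ho-166: 149 × (1/2)^(51.5/26.8) = 149 × (1/2)^1.9216 ≈ 39.329 MBq.
Total = 4.4793 + 39.329 ≈ 43.808 MBq.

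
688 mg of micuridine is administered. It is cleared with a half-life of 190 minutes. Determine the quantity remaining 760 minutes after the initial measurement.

43 mg

Elapsed time is 4 half-lives (760/190).
Each half-life halves the amount: 688 × (1/2)^4 = 688/16 = 43 mg.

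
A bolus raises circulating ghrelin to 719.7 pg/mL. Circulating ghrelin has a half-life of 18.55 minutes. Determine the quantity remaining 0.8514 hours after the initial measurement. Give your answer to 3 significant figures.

107 pg/mL

Convert the elapsed time: 0.8514 hours = 51.084 minutes.
Number of half-lives: n = 51.084/18.55 ≈ 2.7539.
Remaining = 719.7 × (1/2)^2.7539 = 719.7 × 0.14825 ≈ 106.7 pg/mL.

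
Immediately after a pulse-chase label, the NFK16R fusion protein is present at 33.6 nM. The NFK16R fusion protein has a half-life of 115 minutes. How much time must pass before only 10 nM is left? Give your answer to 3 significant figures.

201 minutes

Fraction remaining = 10/33.6 ≈ 0.29762.
n = log₂(33.6/10) = ln(3.36)/ln 2 ≈ 1.7485 half-lives.
t = n × t½ = 1.7485 × 115 ≈ 201.07 minutes.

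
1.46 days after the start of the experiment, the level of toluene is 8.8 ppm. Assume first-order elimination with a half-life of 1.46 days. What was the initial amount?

Number of half-lives elapsed: n = 1.46/1.46 ≈ 1.
A₀ = A × 2^n = 8.8 × 2^1 = 8.8 × 2 ≈ 17.6 ppm.

17.6 ppm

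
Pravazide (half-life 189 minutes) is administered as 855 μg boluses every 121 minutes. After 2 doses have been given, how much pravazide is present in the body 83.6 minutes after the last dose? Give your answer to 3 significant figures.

1030 μg

The 2 doses were given 204.6, 83.6 minutes ago.
Total = 855·(1/2)^(204.6/189) + 855·(1/2)^(83.6/189)
      = 403.73 + 629.23 ≈ 1033 μg.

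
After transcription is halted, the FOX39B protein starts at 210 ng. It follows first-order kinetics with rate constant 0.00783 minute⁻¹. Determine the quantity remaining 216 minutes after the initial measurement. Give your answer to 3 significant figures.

38.7 ng

t½ = ln 2 / k = 0.69315 / 0.00783 ≈ 88.525 minutes.
Number of half-lives: n = 216/88.525 ≈ 2.44.
Remaining = 210 × (1/2)^2.44 = 210 × 0.18428 ≈ 38.7 ng.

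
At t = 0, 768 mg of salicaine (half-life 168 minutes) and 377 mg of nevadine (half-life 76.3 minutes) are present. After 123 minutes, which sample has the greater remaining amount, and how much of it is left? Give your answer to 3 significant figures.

salicaine: 768 × (1/2)^0.73214 ≈ 462.34 mg.
nevadine: 377 × (1/2)^1.6121 ≈ 123.33 mg.
Salicaine has more remaining, at ≈ 462.34 mg.

salicaine, 462 mg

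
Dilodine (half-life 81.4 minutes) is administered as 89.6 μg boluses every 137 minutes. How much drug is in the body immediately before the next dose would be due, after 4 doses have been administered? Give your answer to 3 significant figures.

The 4 doses were given 548, 411, 274, 137 minutes ago.
Total = 89.6·(1/2)^(548/81.4) + 89.6·(1/2)^(411/81.4) + 89.6·(1/2)^(274/81.4) + 89.6·(1/2)^(137/81.4)
      = 0.84279 + 2.7062 + 8.6899 + 27.904 ≈ 40.142 μg.

40.1 μg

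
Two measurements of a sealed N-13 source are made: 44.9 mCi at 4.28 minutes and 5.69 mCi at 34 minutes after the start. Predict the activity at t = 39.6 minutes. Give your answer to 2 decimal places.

Over Δt = 34 − 4.28 = 29.72 minutes, the level fell by a factor of 44.9/5.69 ≈ 7.891.
n = log₂(7.891) ≈ 2.9802 half-lives, so t½ = 29.72/2.9802 ≈ 9.9724 minutes.
From t = 34 to t = 39.6: 5.69 × (1/2)^((39.6−34)/9.9724) ≈ 3.8554 mCi.

3.86 mCi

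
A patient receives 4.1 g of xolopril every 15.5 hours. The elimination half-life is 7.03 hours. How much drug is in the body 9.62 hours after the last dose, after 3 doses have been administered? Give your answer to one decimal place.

2.0 g

The 3 doses were given 40.62, 25.12, 9.62 hours ago.
Total = 4.1·(1/2)^(40.62/7.03) + 4.1·(1/2)^(25.12/7.03) + 4.1·(1/2)^(9.62/7.03)
      = 0.074714 + 0.34445 + 1.588 ≈ 2.0072 g.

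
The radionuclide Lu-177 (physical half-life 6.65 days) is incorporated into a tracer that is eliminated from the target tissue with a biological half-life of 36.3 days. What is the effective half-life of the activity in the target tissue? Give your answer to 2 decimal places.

1/t_eff = 1/t_phys + 1/t_biol = 1/6.65 + 1/36.3 = 0.17792 per day.
t_eff = 6.65 × 36.3 / (6.65 + 36.3) ≈ 5.6204 days.

5.62 days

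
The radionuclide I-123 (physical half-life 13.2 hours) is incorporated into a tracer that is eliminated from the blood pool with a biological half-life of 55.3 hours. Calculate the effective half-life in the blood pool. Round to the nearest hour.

11 hours

1/t_eff = 1/t_phys + 1/t_biol = 1/13.2 + 1/55.3 = 0.093841 per hour.
t_eff = 13.2 × 55.3 / (13.2 + 55.3) ≈ 10.656 hours.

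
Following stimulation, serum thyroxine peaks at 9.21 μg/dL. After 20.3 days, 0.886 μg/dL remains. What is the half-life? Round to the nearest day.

6 days

A/A₀ = 0.886/9.21 ≈ 0.0962.
n = log₂(10.395) ≈ 3.3778 half-lives elapsed in 20.3 days.
t½ = 20.3/3.3778 ≈ 6.0098 days.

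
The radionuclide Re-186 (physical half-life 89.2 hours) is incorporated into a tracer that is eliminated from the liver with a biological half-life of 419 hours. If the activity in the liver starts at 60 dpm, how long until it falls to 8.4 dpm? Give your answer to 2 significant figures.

1/t_eff = 1/t_phys + 1/t_biol = 1/89.2 + 1/419 = 0.013597 per hour.
t_eff = 89.2 × 419 / (89.2 + 419) ≈ 73.543 hours.
n = log₂(60/8.4) ≈ 2.8365; t = 2.8365 × 73.543 ≈ 208.61 hours.

210 hours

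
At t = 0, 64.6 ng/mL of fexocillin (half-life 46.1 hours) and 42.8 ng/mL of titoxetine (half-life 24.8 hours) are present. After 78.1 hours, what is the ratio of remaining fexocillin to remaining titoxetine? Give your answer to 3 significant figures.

4.14

fexocillin: 64.6 × (1/2)^(78.1/46.1) = 64.6 × (1/2)^1.6941 ≈ 19.964 ng/mL.
titoxetine: 42.8 × (1/2)^(78.1/24.8) = 42.8 × (1/2)^3.1492 ≈ 4.8244 ng/mL.
Ratio ≈ 19.964 / 4.8244 ≈ 4.1381.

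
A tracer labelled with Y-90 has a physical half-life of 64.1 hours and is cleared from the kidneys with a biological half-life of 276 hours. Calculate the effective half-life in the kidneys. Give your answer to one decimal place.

52.0 hours

1/t_eff = 1/t_phys + 1/t_biol = 1/64.1 + 1/276 = 0.019224 per hour.
t_eff = 64.1 × 276 / (64.1 + 276) ≈ 52.019 hours.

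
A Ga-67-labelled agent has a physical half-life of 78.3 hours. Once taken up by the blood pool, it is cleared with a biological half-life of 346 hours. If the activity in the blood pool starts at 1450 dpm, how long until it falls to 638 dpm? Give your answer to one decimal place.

1/t_eff = 1/t_phys + 1/t_biol = 1/78.3 + 1/346 = 0.015662 per hour.
t_eff = 78.3 × 346 / (78.3 + 346) ≈ 63.851 hours.
n = log₂(1450/638) ≈ 1.1844; t = 1.1844 × 63.851 ≈ 75.626 hours.

75.6 hours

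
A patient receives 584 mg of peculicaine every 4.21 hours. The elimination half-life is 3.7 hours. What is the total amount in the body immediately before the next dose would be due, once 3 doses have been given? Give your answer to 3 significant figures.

The 3 doses were given 12.63, 8.42, 4.21 hours ago.
Total = 584·(1/2)^(12.63/3.7) + 584·(1/2)^(8.42/3.7) + 584·(1/2)^(4.21/3.7)
      = 54.808 + 120.61 + 265.39 ≈ 440.81 mg.

441 mg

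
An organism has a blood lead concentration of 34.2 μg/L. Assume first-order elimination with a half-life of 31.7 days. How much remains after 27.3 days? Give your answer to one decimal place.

18.8 μg/L

Number of half-lives: n = 27.3/31.7 ≈ 0.8612.
Remaining = 34.2 × (1/2)^0.8612 = 34.2 × 0.55049 ≈ 18.827 μg/L.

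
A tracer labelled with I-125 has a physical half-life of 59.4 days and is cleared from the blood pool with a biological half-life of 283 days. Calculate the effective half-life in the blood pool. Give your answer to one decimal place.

49.1 days

1/t_eff = 1/t_phys + 1/t_biol = 1/59.4 + 1/283 = 0.020369 per day.
t_eff = 59.4 × 283 / (59.4 + 283) ≈ 49.095 days.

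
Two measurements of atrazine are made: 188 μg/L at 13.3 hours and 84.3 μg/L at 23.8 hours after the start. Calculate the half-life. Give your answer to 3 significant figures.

Over Δt = 23.8 − 13.3 = 10.5 hours, the level fell by a factor of 188/84.3 ≈ 2.2301.
n = log₂(2.2301) ≈ 1.1571 half-lives, so t½ = 10.5/1.1571 ≈ 9.0742 hours.

9.07 hours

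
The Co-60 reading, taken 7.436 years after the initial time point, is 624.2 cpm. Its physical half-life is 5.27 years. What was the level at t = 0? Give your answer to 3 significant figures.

Number of half-lives elapsed: n = 7.436/5.27 ≈ 1.411.
A₀ = A × 2^n = 624.2 × 2^1.411 = 624.2 × 2.6592 ≈ 1659.9 cpm.

1660 cpm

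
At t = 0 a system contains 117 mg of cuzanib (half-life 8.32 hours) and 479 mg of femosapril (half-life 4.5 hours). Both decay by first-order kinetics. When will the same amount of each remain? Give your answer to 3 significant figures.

Set 117·(1/2)^(t/8.32) = 479·(1/2)^(t/4.5).
Taking log₂: log₂(117/479) = t·(1/8.32 − 1/4.5).
log₂(0.24426) = -2.0335; 1/8.32 − 1/4.5 = -0.10203.
t = -2.0335 / -0.10203 ≈ 19.931 hours.

19.9 hours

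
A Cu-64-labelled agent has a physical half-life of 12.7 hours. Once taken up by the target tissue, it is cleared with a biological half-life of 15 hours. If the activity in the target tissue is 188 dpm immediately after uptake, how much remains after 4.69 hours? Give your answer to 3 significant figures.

1/t_eff = 1/t_phys + 1/t_biol = 1/12.7 + 1/15 = 0.14541 per hour.
t_eff = 12.7 × 15 / (12.7 + 15) ≈ 6.8773 hours.
Remaining = 188 × (1/2)^(4.69/6.8773) = 188 × (1/2)^0.68196 ≈ 117.18 dpm.

117 dpm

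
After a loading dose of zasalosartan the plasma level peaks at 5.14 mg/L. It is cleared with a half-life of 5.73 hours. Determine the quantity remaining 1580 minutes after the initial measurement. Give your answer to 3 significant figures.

Convert the elapsed time: 1580 minutes = 26.3333 hours.
Number of half-lives: n = 26.3333/5.73 ≈ 4.5957.
Remaining = 5.14 × (1/2)^4.5957 = 5.14 × 0.041358 ≈ 0.21258 mg/L.

0.213 mg/L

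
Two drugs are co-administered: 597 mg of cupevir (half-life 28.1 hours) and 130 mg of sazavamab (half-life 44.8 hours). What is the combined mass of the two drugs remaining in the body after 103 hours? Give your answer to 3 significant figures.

73.5 mg

cupevir: 597 × (1/2)^(103/28.1) = 597 × (1/2)^3.6655 ≈ 47.049 mg.
sazavamab: 130 × (1/2)^(103/44.8) = 130 × (1/2)^2.2991 ≈ 26.415 mg.
Total = 47.049 + 26.415 ≈ 73.464 mg.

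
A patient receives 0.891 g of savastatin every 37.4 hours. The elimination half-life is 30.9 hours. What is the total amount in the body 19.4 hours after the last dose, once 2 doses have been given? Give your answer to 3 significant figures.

The 2 doses were given 56.8, 19.4 hours ago.
Total = 0.891·(1/2)^(56.8/30.9) + 0.891·(1/2)^(19.4/30.9)
      = 0.24919 + 0.57661 ≈ 0.8258 g.

0.826 g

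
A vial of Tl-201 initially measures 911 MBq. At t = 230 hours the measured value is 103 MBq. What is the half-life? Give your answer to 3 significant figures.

A/A₀ = 103/911 ≈ 0.11306.
n = log₂(8.8447) ≈ 3.1448 half-lives elapsed in 230 hours.
t½ = 230/3.1448 ≈ 73.136 hours.

73.1 hours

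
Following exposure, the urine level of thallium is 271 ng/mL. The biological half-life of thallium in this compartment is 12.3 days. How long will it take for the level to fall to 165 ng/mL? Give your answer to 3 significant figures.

8.80 days

Fraction remaining = 165/271 ≈ 0.60886.
n = log₂(271/165) = ln(1.6424)/ln 2 ≈ 0.71583 half-lives.
t = n × t½ = 0.71583 × 12.3 ≈ 8.8047 days.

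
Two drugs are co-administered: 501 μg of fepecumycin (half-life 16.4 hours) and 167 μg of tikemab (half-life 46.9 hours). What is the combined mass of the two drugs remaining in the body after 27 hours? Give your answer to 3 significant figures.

fepecumycin: 501 × (1/2)^(27/16.4) = 501 × (1/2)^1.6463 ≈ 160.04 μg.
tikemab: 167 × (1/2)^(27/46.9) = 167 × (1/2)^0.57569 ≈ 112.05 μg.
Total = 160.04 + 112.05 ≈ 272.1 μg.

272 μg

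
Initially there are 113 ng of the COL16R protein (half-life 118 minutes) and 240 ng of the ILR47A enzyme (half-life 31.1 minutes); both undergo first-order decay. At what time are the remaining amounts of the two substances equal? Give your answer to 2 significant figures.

46 minutes

Set 113·(1/2)^(t/118) = 240·(1/2)^(t/31.1).
Taking log₂: log₂(113/240) = t·(1/118 − 1/31.1).
log₂(0.47083) = -1.0867; 1/118 − 1/31.1 = -0.02368.
t = -1.0867 / -0.02368 ≈ 45.892 minutes.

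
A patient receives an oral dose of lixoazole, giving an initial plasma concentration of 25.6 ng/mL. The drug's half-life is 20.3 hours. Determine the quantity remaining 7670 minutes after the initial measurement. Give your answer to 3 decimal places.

0.326 ng/mL

Convert the elapsed time: 7670 minutes = 127.833 hours.
Number of half-lives: n = 127.833/20.3 ≈ 6.2972.
Remaining = 25.6 × (1/2)^6.2972 = 25.6 × 0.012716 ≈ 0.32553 ng/mL.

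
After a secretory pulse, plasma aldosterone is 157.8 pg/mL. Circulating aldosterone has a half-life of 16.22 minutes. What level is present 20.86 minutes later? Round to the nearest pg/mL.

Number of half-lives: n = 20.86/16.22 ≈ 1.2861.
Remaining = 157.8 × (1/2)^1.2861 = 157.8 × 0.41007 ≈ 64.709 pg/mL.

65 pg/mL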